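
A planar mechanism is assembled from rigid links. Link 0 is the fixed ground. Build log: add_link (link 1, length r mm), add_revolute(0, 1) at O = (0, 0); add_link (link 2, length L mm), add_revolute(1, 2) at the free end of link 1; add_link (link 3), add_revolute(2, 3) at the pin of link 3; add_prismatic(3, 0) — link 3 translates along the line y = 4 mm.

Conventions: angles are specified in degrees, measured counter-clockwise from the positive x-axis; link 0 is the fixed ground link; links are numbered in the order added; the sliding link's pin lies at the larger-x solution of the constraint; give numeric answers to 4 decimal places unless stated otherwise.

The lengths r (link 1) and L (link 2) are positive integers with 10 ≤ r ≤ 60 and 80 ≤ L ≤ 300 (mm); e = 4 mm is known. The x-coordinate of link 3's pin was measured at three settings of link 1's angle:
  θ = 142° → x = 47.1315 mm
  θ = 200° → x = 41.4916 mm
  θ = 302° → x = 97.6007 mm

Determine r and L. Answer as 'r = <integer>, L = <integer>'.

constraint per measurement: (x − r cos θ)² + (r sin θ − e)² = L²
subtracting the θ₁ and θ₂ equations cancels the r² and L² terms:
r = (x₁² − x₂²) / (2[(x₁cos θ₁ + e sin θ₁) − (x₂cos θ₂ + e sin θ₂)]) = 43.9991 → r = 44
L² = (x₁ − r cos θ₁)² + (r sin θ₁ − e)² = 7224.9968 → L = 85.0000 → L = 85
check at θ₃=302°: x = 97.6007 (printed 97.6007) ✓

r = 44, L = 85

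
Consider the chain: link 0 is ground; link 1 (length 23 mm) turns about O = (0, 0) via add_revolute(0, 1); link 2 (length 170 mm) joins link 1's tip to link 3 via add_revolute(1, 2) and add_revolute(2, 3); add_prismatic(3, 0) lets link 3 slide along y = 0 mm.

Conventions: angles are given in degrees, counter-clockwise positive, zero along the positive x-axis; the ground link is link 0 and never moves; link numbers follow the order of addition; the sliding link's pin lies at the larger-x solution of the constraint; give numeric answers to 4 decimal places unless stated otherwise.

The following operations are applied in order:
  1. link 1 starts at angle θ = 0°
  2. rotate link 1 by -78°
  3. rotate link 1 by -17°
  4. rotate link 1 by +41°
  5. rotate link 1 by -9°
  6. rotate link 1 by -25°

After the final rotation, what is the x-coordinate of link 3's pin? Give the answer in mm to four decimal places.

geometry: r = 23 mm, L = 170 mm, e = 0 mm; θ starts at 0°
rotate link 1 by -78°: θ ← 0° -78° = -78°
rotate link 1 by -17°: θ ← -78° -17° = -95°
rotate link 1 by +41°: θ ← -95° +41° = -54°
rotate link 1 by -9°: θ ← -54° -9° = -63°
rotate link 1 by -25°: θ ← -63° -25° = -88°
crank pin P = (r cos θ, r sin θ) = (0.802688, -22.985989)
h = r sin θ − e = -22.985989 − 0 = -22.985989
x = r cos θ + √(L² − h²) = 0.802688 + 168.438844 = 169.241533

169.2415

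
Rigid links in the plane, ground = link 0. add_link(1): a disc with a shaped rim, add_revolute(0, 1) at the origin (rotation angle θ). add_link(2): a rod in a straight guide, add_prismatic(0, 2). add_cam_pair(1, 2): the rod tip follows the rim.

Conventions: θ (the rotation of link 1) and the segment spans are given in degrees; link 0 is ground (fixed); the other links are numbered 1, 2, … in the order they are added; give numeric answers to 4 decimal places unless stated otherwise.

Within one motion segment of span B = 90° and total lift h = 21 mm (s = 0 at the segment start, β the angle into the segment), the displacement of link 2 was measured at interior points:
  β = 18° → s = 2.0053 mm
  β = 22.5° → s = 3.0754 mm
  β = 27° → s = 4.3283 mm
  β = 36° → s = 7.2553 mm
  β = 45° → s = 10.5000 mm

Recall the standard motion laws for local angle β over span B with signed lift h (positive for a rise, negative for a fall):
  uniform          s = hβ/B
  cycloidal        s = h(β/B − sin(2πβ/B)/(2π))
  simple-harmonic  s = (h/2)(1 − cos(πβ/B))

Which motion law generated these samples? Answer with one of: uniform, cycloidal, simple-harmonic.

candidates at β/B = r: uniform s = h·r (linear in β); cycloidal s = h·(r − sin(2πr)/(2π)); simple-harmonic s = (h/2)(1 − cos(πr))
β=18°: printed 2.0053 | uniform 4.2000, cycloidal 1.0213, simple-harmonic 2.0053
β=22.5°: printed 3.0754 | uniform 5.2500, cycloidal 1.9077, simple-harmonic 3.0754
β=27°: printed 4.3283 | uniform 6.3000, cycloidal 3.1213, simple-harmonic 4.3283
β=36°: printed 7.2553 | uniform 8.4000, cycloidal 6.4355, simple-harmonic 7.2553
β=45°: printed 10.5000 | uniform 10.5000, cycloidal 10.5000, simple-harmonic 10.5000
only one law matches every sample → simple-harmonic

simple-harmonic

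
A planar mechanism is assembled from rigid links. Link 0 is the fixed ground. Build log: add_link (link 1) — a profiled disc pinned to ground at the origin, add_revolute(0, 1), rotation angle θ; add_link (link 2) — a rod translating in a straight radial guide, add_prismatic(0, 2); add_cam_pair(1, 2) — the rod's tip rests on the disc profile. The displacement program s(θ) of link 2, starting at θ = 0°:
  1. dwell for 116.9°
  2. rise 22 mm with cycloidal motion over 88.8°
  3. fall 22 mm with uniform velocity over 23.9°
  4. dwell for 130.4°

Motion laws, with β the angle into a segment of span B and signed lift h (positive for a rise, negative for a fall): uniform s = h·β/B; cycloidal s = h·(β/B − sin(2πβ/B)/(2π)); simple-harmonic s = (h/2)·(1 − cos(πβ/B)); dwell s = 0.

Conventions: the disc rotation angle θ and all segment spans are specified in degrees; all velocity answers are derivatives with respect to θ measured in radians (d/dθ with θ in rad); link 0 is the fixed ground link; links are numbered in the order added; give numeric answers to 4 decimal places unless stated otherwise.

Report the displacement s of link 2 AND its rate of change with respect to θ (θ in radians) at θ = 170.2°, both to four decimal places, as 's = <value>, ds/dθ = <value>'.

seg 1 [0°–116.9°] dwell: s stays 0.0000
seg 2 [116.9°–205.7°] cycloidal, h=22: θ=170.2° here. β=53.3, B=88.8. 22·(0.6002 − sin(2π·0.6002)/(2π)) = 15.2670 → s = 15.2670
velocity in seg [116.9°–205.7°] (cycloidal), θ in radians: β = 53.3° = 0.9303 rad, B = 88.8° = 1.5499 rad; ds/dθ = (h/B)(1 − cos(2πβ/B)) = (22/1.5499)(1 − cos(2π·0.6002)) = 25.666997 mm/rad

s = 15.2670, ds/dθ = 25.6670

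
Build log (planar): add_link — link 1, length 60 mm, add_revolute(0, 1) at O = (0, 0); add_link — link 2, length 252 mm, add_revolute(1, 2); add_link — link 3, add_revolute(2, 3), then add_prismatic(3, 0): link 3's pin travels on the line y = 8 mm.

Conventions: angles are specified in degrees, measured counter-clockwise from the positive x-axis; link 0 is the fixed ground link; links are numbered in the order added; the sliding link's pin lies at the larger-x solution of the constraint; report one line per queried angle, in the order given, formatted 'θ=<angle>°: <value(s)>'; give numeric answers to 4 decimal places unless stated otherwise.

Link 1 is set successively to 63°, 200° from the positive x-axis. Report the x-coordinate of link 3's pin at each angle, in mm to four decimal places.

geometry: r = 60 mm, L = 252 mm, e = 8 mm
θ=63°: crank pin P = (r cos θ, r sin θ) = (27.239430, 53.460391)
θ=63°: h = r sin θ − e = 53.460391 − 8 = 45.460391
θ=63°: x = r cos θ + √(L² − h²) = 27.239430 + 247.865594 = 275.105024
θ=200°: crank pin P = (r cos θ, r sin θ) = (-56.381557, -20.521209)
θ=200°: h = r sin θ − e = -20.521209 − 8 = -28.521209
θ=200°: x = r cos θ + √(L² − h²) = -56.381557 + 250.380791 = 193.999234

θ=63°: 275.1050
θ=200°: 193.9992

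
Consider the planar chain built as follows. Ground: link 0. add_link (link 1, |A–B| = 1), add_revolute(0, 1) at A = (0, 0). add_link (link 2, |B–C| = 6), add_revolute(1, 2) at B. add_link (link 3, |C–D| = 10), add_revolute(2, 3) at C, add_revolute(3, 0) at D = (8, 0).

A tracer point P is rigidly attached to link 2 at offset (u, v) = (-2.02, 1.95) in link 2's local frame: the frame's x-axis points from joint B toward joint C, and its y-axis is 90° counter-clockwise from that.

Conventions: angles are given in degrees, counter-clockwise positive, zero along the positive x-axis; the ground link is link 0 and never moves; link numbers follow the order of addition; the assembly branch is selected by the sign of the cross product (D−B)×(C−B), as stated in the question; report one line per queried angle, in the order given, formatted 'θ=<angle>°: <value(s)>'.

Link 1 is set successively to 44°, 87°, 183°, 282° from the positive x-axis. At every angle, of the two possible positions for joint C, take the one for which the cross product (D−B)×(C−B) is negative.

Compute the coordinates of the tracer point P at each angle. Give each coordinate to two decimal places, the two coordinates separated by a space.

A=(0,0), D=(8.00,0)
θ=44°: B = A + 1.00·(cos44°, sin44°) = (0.7193, 0.6947)
θ=44°: |BD| = 7.3137
θ=44°: circle(B,6.00) ∩ circle(D,10.00): a=-0.7185, h=5.9568
θ=44°:   candidates: C₊=(0.5699,6.6928) cross=43.567; C₋=(-0.5617,-5.1670) cross=-43.567
θ=44°:   branch - wants cross < 0 → take C=(-0.5617,-5.1670) (cross=-43.567)
θ=44°: ex = (C−B)/|BC| = (-0.2135,-0.9769); ey = (0.9769,-0.2135)
θ=44°: P = B + -2.02·ex + 1.95·ey = (3.0557,2.2518)
θ=87°: B = A + 1.00·(cos87°, sin87°) = (0.0523, 0.9986)
θ=87°: |BD| = 8.0102
θ=87°: circle(B,6.00) ∩ circle(D,10.00): a=0.0102, h=6.0000
θ=87°:   candidates: C₊=(0.8104,6.9505) cross=48.061; C₋=(-0.6856,-4.9558) cross=-48.061
θ=87°:   branch - wants cross < 0 → take C=(-0.6856,-4.9558) (cross=-48.061)
θ=87°: ex = (C−B)/|BC| = (-0.1230,-0.9924); ey = (0.9924,-0.1230)
θ=87°: P = B + -2.02·ex + 1.95·ey = (2.2360,2.7635)
θ=183°: B = A + 1.00·(cos183°, sin183°) = (-0.9986, -0.0523)
θ=183°: |BD| = 8.9988
θ=183°: circle(B,6.00) ∩ circle(D,10.00): a=0.9434, h=5.9254
θ=183°:   candidates: C₊=(-0.0898,5.8784) cross=53.321; C₋=(-0.0208,-5.9721) cross=-53.321
θ=183°:   branch - wants cross < 0 → take C=(-0.0208,-5.9721) (cross=-53.321)
θ=183°: ex = (C−B)/|BC| = (0.1630,-0.9866); ey = (0.9866,0.1630)
θ=183°: P = B + -2.02·ex + 1.95·ey = (0.5961,2.2584)
θ=282°: B = A + 1.00·(cos282°, sin282°) = (0.2079, -0.9781)
θ=282°: |BD| = 7.8532
θ=282°: circle(B,6.00) ∩ circle(D,10.00): a=-0.1481, h=5.9982
θ=282°:   candidates: C₊=(-0.6862,4.9549) cross=47.105; C₋=(0.8080,-6.9481) cross=-47.105
θ=282°:   branch - wants cross < 0 → take C=(0.8080,-6.9481) (cross=-47.105)
θ=282°: ex = (C−B)/|BC| = (0.1000,-0.9950); ey = (0.9950,0.1000)
θ=282°: P = B + -2.02·ex + 1.95·ey = (1.9461,1.2268)

θ=44°: 3.06 2.25
θ=87°: 2.24 2.76
θ=183°: 0.60 2.26
θ=282°: 1.95 1.23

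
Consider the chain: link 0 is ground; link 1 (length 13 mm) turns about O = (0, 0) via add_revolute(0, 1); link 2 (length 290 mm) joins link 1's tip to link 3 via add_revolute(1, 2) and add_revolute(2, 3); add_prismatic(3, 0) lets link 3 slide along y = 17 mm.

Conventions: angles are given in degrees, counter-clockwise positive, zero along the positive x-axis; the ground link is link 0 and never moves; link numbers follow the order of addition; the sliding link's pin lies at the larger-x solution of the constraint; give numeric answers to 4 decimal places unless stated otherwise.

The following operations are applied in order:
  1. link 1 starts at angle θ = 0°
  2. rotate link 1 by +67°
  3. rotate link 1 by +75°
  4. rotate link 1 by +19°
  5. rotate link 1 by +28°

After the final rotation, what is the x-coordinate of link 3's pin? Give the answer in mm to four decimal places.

geometry: r = 13 mm, L = 290 mm, e = 17 mm; θ starts at 0°
rotate link 1 by +67°: θ ← 0° +67° = 67°
rotate link 1 by +75°: θ ← 67° +75° = 142°
rotate link 1 by +19°: θ ← 142° +19° = 161°
rotate link 1 by +28°: θ ← 161° +28° = 189°
crank pin P = (r cos θ, r sin θ) = (-12.839948, -2.033648)
h = r sin θ − e = -2.033648 − 17 = -19.033648
x = r cos θ + √(L² − h²) = -12.839948 + 289.374706 = 276.534757

276.5348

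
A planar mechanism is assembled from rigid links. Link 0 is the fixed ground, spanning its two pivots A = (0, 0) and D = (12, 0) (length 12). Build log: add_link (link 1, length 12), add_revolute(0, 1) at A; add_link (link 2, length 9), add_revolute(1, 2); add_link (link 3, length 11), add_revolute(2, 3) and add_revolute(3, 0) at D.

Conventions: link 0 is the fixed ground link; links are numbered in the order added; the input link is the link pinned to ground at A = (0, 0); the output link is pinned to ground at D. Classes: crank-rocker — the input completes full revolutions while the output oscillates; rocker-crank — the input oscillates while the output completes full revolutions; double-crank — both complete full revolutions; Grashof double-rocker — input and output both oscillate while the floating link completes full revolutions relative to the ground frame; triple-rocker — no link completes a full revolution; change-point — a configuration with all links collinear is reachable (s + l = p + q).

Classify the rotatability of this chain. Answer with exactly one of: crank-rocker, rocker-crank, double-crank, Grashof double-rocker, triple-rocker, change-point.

lengths: ground=12, input=12, coupler=9, output=11
sorted: s=9 (shortest), l=12 (longest), p+q=23
s + l = 21 vs p + q = 23
s + l < p + q (Grashof) with shortest = coupler link → Grashof double-rocker

Grashof double-rocker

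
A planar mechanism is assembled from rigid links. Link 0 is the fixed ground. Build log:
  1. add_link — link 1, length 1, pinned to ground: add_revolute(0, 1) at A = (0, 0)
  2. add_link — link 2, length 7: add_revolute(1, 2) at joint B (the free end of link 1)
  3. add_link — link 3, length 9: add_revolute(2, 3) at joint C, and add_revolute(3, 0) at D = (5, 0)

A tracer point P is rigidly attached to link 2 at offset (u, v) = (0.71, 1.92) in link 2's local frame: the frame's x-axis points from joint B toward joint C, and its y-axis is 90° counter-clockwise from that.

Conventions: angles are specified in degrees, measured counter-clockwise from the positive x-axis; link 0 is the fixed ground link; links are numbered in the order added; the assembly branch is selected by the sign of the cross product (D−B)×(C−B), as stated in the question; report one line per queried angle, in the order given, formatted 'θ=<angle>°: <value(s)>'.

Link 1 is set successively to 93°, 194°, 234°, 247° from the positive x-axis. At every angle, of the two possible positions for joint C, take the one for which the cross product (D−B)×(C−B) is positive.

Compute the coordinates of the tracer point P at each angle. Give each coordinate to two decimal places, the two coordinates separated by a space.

A=(0,0), D=(5.00,0)
θ=93°: B = A + 1.00·(cos93°, sin93°) = (-0.0523, 0.9986)
θ=93°: |BD| = 5.1501
θ=93°: circle(B,7.00) ∩ circle(D,9.00): a=-0.5317, h=6.9798
θ=93°:   candidates: C₊=(0.7795,7.9490) cross=35.946; C₋=(-1.9274,-5.7456) cross=-35.946
θ=93°:   branch + wants cross > 0 → take C=(0.7795,7.9490) (cross=35.946)
θ=93°: ex = (C−B)/|BC| = (0.1188,0.9929); ey = (-0.9929,0.1188)
θ=93°: P = B + 0.71·ex + 1.92·ey = (-1.8744,1.9318)
θ=194°: B = A + 1.00·(cos194°, sin194°) = (-0.9703, -0.2419)
θ=194°: |BD| = 5.9752
θ=194°: circle(B,7.00) ∩ circle(D,9.00): a=0.3099, h=6.9931
θ=194°:   candidates: C₊=(-0.9438,6.7580) cross=41.785; C₋=(-0.3776,-7.2168) cross=-41.785
θ=194°:   branch + wants cross > 0 → take C=(-0.9438,6.7580) (cross=41.785)
θ=194°: ex = (C−B)/|BC| = (0.0038,1.0000); ey = (-1.0000,0.0038)
θ=194°: P = B + 0.71·ex + 1.92·ey = (-2.8876,0.4753)
θ=234°: B = A + 1.00·(cos234°, sin234°) = (-0.5878, -0.8090)
θ=234°: |BD| = 5.6460
θ=234°: circle(B,7.00) ∩ circle(D,9.00): a=-0.0108, h=7.0000
θ=234°:   candidates: C₊=(-1.6015,6.1172) cross=39.522; C₋=(0.4045,-7.7383) cross=-39.522
θ=234°:   branch + wants cross > 0 → take C=(-1.6015,6.1172) (cross=39.522)
θ=234°: ex = (C−B)/|BC| = (-0.1448,0.9895); ey = (-0.9895,-0.1448)
θ=234°: P = B + 0.71·ex + 1.92·ey = (-2.5904,-0.3846)
θ=247°: B = A + 1.00·(cos247°, sin247°) = (-0.3907, -0.9205)
θ=247°: |BD| = 5.4688
θ=247°: circle(B,7.00) ∩ circle(D,9.00): a=-0.1913, h=6.9974
θ=247°:   candidates: C₊=(-1.7571,5.9448) cross=38.267; C₋=(0.5985,-7.8503) cross=-38.267
θ=247°:   branch + wants cross > 0 → take C=(-1.7571,5.9448) (cross=38.267)
θ=247°: ex = (C−B)/|BC| = (-0.1952,0.9808); ey = (-0.9808,-0.1952)
θ=247°: P = B + 0.71·ex + 1.92·ey = (-2.4124,-0.5989)

θ=93°: -1.87 1.93
θ=194°: -2.89 0.48
θ=234°: -2.59 -0.38
θ=247°: -2.41 -0.60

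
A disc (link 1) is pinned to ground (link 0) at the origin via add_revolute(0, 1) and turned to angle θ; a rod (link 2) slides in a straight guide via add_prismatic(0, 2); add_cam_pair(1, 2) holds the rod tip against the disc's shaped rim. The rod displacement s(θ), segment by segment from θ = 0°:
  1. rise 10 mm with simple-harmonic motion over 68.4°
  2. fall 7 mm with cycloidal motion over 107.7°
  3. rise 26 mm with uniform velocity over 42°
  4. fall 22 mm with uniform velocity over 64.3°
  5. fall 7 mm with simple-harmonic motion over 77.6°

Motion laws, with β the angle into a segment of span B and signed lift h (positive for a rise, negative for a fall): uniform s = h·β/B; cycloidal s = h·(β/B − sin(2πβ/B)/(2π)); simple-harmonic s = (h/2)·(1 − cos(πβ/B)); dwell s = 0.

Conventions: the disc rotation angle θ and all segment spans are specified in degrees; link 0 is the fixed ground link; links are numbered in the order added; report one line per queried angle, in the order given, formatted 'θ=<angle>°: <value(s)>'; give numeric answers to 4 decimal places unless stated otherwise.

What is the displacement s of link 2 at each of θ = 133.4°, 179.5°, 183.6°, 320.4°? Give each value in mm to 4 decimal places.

segment 1 (0° to 68.4°, simple-harmonic, h = 10) is passed completely: s = 0.0000 + (10) = 10.0000
θ = 133.4° falls in segment 2 (68.4° to 176.1°, cycloidal, h = -7): β = 133.4 − 68.4 = 65°, B = 107.7°; Δs = -7·(0.6035 − sin(2π·0.6035)/(2π)) = -4.8994; s = 10.0000 − 4.8994 = 5.1006
segment 2 (68.4° to 176.1°, cycloidal, h = -7) is passed completely: s = 10.0000 + (-7) = 3.0000
θ = 179.5° falls in segment 3 (176.1° to 218.1°, uniform, h = 26): β = 179.5 − 176.1 = 3.4°, B = 42°; Δs = 26·3.4/42 = 2.1048; s = 3.0000 + 2.1048 = 5.1048
θ = 183.6° falls in segment 3 (176.1° to 218.1°, uniform, h = 26): β = 183.6 − 176.1 = 7.5°, B = 42°; Δs = 26·7.5/42 = 4.6429; s = 3.0000 + 4.6429 = 7.6429
segment 3 (176.1° to 218.1°, uniform, h = 26) is passed completely: s = 3.0000 + (26) = 29.0000
segment 4 (218.1° to 282.4°, uniform, h = -22) is passed completely: s = 29.0000 + (-22) = 7.0000
θ = 320.4° falls in segment 5 (282.4° to 360°, simple-harmonic, h = -7): β = 320.4 − 282.4 = 38°, B = 77.6°; Δs = -7/2·(1 − cos(π·0.4897)) = -3.3867; s = 7.0000 − 3.3867 = 3.6133

θ=133.4°: 5.1006
θ=179.5°: 5.1048
θ=183.6°: 7.6429
θ=320.4°: 3.6133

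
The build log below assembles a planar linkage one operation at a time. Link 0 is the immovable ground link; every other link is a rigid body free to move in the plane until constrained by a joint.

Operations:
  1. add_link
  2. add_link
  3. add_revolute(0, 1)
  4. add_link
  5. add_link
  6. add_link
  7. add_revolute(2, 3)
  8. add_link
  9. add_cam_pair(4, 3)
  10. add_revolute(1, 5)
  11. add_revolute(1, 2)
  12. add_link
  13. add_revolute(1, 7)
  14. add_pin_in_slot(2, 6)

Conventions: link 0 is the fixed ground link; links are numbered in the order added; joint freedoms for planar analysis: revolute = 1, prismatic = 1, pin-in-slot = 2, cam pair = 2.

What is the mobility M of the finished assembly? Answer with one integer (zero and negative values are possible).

link 0 = ground. State L|J1|J2 = 1|0|0
+link1  2|0|0
+link2  3|0|0
R(0,1) f=1→J1  3|1|0
+link3  4|1|0
+link4  5|1|0
+link5  6|1|0
R(2,3) f=1→J1  6|2|0
+link6  7|2|0
C(4,3) f=2→J2  7|2|1
R(1,5) f=1→J1  7|3|1
R(1,2) f=1→J1  7|4|1
+link7  8|4|1
R(1,7) f=1→J1  8|5|1
PS(2,6) f=2→J2  8|5|2
M = 3(8−1)−2·5−2 = 21−10−2 = 9

M = 9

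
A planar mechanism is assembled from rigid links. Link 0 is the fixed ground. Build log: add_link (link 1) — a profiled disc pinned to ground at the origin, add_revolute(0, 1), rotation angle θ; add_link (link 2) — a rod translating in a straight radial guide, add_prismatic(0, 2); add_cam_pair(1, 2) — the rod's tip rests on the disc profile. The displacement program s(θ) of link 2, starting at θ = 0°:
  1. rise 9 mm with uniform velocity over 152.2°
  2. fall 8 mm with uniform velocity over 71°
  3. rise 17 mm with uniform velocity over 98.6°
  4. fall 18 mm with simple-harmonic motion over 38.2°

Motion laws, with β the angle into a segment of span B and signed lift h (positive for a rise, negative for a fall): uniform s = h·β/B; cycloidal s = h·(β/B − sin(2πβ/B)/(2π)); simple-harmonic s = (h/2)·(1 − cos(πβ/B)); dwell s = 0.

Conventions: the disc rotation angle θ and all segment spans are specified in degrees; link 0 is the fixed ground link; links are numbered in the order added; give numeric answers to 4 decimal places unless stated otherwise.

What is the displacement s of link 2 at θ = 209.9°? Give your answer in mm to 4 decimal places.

seg 1 [0°–152.2°] uniform, h=9: full span → s += 9 → s = 9.0000
seg 2 [152.2°–223.2°] uniform, h=-8: θ=209.9° here. β=57.7, B=71. -8·57.7/71 = -6.5014 → s = 2.4986

2.4986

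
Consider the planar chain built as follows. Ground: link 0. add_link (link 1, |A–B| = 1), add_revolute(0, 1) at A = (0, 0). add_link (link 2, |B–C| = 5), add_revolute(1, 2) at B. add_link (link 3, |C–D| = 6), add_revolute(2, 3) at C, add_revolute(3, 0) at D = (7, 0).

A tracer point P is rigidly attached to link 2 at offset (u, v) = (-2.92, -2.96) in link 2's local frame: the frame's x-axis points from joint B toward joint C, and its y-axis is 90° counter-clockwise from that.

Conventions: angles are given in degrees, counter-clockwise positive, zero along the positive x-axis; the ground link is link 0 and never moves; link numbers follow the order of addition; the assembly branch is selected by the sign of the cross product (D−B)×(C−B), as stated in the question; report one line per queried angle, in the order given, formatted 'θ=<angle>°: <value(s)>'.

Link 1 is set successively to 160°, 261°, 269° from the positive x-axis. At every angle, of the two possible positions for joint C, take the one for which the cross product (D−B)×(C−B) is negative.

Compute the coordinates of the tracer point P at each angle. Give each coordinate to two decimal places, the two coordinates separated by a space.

A=(0,0), D=(7.00,0)
θ=160°: B = A + 1.00·(cos160°, sin160°) = (-0.9397, 0.3420)
θ=160°: |BD| = 7.9471
θ=160°: circle(B,5.00) ∩ circle(D,6.00): a=3.2814, h=3.7725
θ=160°:   candidates: C₊=(2.5011,3.9698) cross=29.981; C₋=(2.1764,-3.5683) cross=-29.981
θ=160°:   branch - wants cross < 0 → take C=(2.1764,-3.5683) (cross=-29.981)
θ=160°: ex = (C−B)/|BC| = (0.6232,-0.7821); ey = (0.7821,0.6232)
θ=160°: P = B + -2.92·ex + -2.96·ey = (-5.0743,0.7809)
θ=261°: B = A + 1.00·(cos261°, sin261°) = (-0.1564, -0.9877)
θ=261°: |BD| = 7.2243
θ=261°: circle(B,5.00) ∩ circle(D,6.00): a=2.8508, h=4.1077
θ=261°:   candidates: C₊=(2.1060,3.4712) cross=29.675; C₋=(3.2292,-4.6670) cross=-29.675
θ=261°:   branch - wants cross < 0 → take C=(3.2292,-4.6670) (cross=-29.675)
θ=261°: ex = (C−B)/|BC| = (0.6771,-0.7359); ey = (0.7359,0.6771)
θ=261°: P = B + -2.92·ex + -2.96·ey = (-4.3118,-0.8433)
θ=269°: B = A + 1.00·(cos269°, sin269°) = (-0.0175, -0.9998)
θ=269°: |BD| = 7.0883
θ=269°: circle(B,5.00) ∩ circle(D,6.00): a=2.7682, h=4.1638
θ=269°:   candidates: C₊=(2.1358,3.5128) cross=29.514; C₋=(3.3104,-4.7315) cross=-29.514
θ=269°:   branch - wants cross < 0 → take C=(3.3104,-4.7315) (cross=-29.514)
θ=269°: ex = (C−B)/|BC| = (0.6656,-0.7463); ey = (0.7463,0.6656)
θ=269°: P = B + -2.92·ex + -2.96·ey = (-4.1701,-0.7907)

θ=160°: -5.07 0.78
θ=261°: -4.31 -0.84
θ=269°: -4.17 -0.79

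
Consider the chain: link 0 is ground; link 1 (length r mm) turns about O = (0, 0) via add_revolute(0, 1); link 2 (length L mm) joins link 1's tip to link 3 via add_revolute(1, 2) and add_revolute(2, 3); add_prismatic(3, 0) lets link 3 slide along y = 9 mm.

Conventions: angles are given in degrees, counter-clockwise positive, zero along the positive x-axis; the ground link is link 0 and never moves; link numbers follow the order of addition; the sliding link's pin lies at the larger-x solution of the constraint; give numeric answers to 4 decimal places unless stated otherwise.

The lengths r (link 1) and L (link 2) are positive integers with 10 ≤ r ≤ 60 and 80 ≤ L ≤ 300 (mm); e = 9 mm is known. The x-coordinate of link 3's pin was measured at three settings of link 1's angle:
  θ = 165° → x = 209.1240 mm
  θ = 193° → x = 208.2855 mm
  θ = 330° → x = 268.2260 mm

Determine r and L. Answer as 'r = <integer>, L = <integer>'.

constraint per measurement: (x − r cos θ)² + (r sin θ − e)² = L²
subtracting the θ₁ and θ₂ equations cancels the r² and L² terms:
r = (x₁² − x₂²) / (2[(x₁cos θ₁ + e sin θ₁) − (x₂cos θ₂ + e sin θ₂)]) = 33.0011 → r = 33
L² = (x₁ − r cos θ₁)² + (r sin θ₁ − e)² = 58080.9948 → L = 241.0000 → L = 241
check at θ₃=330°: x = 268.2260 (printed 268.2260) ✓

r = 33, L = 241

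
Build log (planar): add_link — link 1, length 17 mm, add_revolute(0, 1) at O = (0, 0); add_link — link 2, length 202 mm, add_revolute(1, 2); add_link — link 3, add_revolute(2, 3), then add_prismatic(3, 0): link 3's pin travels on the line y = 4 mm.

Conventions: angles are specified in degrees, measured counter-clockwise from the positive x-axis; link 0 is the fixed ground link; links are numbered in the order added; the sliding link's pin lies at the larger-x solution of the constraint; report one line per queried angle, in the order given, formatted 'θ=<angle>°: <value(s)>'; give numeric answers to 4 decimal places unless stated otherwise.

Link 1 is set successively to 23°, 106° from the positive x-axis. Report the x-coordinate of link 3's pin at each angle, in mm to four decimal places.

geometry: r = 17 mm, L = 202 mm, e = 4 mm
θ=23°: crank pin P = (r cos θ, r sin θ) = (15.648583, 6.642429)
θ=23°: h = r sin θ − e = 6.642429 − 4 = 2.642429
θ=23°: x = r cos θ + √(L² − h²) = 15.648583 + 201.982716 = 217.631299
θ=106°: crank pin P = (r cos θ, r sin θ) = (-4.685835, 16.341449)
θ=106°: h = r sin θ − e = 16.341449 − 4 = 12.341449
θ=106°: x = r cos θ + √(L² − h²) = -4.685835 + 201.622639 = 196.936804

θ=23°: 217.6313
θ=106°: 196.9368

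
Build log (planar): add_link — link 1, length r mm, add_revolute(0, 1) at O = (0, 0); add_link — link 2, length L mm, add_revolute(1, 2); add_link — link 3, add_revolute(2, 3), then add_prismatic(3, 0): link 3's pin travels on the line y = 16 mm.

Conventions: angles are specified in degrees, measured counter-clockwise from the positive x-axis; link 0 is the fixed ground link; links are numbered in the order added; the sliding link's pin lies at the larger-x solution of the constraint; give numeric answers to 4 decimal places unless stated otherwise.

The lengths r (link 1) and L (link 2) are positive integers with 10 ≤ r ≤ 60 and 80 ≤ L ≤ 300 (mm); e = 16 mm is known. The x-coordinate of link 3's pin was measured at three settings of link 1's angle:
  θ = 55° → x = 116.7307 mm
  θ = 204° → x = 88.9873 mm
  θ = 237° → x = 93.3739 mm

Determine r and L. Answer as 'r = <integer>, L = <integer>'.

constraint per measurement: (x − r cos θ)² + (r sin θ − e)² = L²
subtracting the θ₁ and θ₂ equations cancels the r² and L² terms:
r = (x₁² − x₂²) / (2[(x₁cos θ₁ + e sin θ₁) − (x₂cos θ₂ + e sin θ₂)]) = 17.0000 → r = 17
L² = (x₁ − r cos θ₁)² + (r sin θ₁ − e)² = 11449.0023 → L = 107.0000 → L = 107
check at θ₃=237°: x = 93.3739 (printed 93.3739) ✓

r = 17, L = 107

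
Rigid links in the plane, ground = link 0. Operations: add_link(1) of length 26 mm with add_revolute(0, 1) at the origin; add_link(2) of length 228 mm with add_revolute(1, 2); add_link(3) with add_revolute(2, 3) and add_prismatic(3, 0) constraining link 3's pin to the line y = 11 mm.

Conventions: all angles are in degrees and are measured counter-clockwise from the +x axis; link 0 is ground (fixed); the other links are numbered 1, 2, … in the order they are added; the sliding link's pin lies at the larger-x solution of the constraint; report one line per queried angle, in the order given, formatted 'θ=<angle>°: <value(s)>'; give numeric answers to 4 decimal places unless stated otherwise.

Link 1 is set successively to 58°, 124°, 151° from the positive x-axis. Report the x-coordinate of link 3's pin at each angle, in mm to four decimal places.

geometry: r = 26 mm, L = 228 mm, e = 11 mm
θ=58°: crank pin P = (r cos θ, r sin θ) = (13.777901, 22.049251)
θ=58°: h = r sin θ − e = 22.049251 − 11 = 11.049251
θ=58°: x = r cos θ + √(L² − h²) = 13.777901 + 227.732110 = 241.510011
θ=124°: crank pin P = (r cos θ, r sin θ) = (-14.539015, 21.554977)
θ=124°: h = r sin θ − e = 21.554977 − 11 = 10.554977
θ=124°: x = r cos θ + √(L² − h²) = -14.539015 + 227.755554 = 213.216539
θ=151°: crank pin P = (r cos θ, r sin θ) = (-22.740112, 12.605050)
θ=151°: h = r sin θ − e = 12.605050 − 11 = 1.605050
θ=151°: x = r cos θ + √(L² − h²) = -22.740112 + 227.994350 = 205.254238

θ=58°: 241.5100
θ=124°: 213.2165
θ=151°: 205.2542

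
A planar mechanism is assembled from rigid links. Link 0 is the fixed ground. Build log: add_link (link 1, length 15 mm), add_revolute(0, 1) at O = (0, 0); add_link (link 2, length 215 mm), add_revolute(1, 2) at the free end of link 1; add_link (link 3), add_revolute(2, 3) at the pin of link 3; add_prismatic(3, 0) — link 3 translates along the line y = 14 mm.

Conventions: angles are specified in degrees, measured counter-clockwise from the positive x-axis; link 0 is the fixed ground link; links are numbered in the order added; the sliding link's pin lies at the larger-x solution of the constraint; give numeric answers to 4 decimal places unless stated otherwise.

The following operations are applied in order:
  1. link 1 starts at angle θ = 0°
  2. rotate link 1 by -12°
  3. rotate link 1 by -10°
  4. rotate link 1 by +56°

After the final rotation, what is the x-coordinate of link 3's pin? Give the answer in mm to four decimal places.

geometry: r = 15 mm, L = 215 mm, e = 14 mm; θ starts at 0°
rotate link 1 by -12°: θ ← 0° -12° = -12°
rotate link 1 by -10°: θ ← -12° -10° = -22°
rotate link 1 by +56°: θ ← -22° +56° = 34°
crank pin P = (r cos θ, r sin θ) = (12.435564, 8.387894)
h = r sin θ − e = 8.387894 − 14 = -5.612106
x = r cos θ + √(L² − h²) = 12.435564 + 214.926742 = 227.362305

227.3623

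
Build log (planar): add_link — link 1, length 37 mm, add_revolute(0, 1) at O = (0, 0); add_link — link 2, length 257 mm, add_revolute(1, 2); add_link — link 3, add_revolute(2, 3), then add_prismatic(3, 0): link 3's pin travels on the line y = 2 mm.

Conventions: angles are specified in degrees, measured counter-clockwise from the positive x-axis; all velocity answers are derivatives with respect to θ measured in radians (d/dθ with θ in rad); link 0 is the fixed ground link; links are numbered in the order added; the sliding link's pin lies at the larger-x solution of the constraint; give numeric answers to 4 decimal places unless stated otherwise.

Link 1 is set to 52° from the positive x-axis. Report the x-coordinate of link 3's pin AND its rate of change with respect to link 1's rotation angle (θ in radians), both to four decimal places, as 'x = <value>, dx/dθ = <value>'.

geometry: r = 37 mm, L = 257 mm, e = 2 mm
crank pin P = (r cos θ, r sin θ) = (22.779475, 29.156398)
h = r sin θ − e = 29.156398 − 2 = 27.156398
x = r cos θ + √(L² − h²) = 22.779475 + 255.561206 = 278.340681
dx/dθ = −r sin θ − h·r cos θ/√(L² − h²) (θ in radians; h = 27.156398) = -31.576986

x = 278.3407, dx/dθ = -31.5770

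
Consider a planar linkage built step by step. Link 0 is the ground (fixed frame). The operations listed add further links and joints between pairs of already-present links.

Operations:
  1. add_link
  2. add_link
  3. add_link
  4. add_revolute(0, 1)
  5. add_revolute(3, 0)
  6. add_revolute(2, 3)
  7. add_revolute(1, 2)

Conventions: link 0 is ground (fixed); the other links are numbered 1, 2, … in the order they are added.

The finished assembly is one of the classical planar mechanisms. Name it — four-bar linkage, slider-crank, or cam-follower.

links: 4 (incl. ground); joints: 4 revolute, 0 prismatic, 0 higher (cam) pair, forming one closed loop
4 links in a single 4R loop → four-bar linkage

four-bar linkage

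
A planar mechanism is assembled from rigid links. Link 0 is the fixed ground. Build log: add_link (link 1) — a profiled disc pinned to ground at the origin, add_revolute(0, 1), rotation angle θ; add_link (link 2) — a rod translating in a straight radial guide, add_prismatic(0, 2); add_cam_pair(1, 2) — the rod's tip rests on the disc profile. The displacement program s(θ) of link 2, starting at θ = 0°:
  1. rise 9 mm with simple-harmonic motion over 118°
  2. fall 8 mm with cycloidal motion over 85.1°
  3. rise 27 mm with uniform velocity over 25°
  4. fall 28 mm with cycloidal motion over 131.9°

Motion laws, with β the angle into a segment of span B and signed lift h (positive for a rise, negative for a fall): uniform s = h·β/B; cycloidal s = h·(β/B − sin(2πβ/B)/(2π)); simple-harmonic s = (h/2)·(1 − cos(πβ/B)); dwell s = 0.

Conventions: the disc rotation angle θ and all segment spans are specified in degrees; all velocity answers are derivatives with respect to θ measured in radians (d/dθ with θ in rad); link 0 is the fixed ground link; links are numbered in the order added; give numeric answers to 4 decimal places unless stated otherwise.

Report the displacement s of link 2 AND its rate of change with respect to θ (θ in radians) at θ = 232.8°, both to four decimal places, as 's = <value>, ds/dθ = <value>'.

seg 1 [0°–118°] simple-harmonic, h=9: full span → s += 9 → s = 9.0000
seg 2 [118°–203.1°] cycloidal, h=-8: full span → s += -8 → s = 1.0000
seg 3 [203.1°–228.1°] uniform, h=27: full span → s += 27 → s = 28.0000
seg 4 [228.1°–360°] cycloidal, h=-28: θ=232.8° here. β=4.7, B=131.9. -28·(0.0356 − sin(2π·0.0356)/(2π)) = -0.0083 → s = 27.9917
velocity in seg [228.1°–360°] (cycloidal), θ in radians: β = 4.7° = 0.0820 rad, B = 131.9° = 2.3021 rad; ds/dθ = (h/B)(1 − cos(2πβ/B)) = ((-28)/2.3021)(1 − cos(2π·0.0356)) = -0.303569 mm/rad

s = 27.9917, ds/dθ = -0.3036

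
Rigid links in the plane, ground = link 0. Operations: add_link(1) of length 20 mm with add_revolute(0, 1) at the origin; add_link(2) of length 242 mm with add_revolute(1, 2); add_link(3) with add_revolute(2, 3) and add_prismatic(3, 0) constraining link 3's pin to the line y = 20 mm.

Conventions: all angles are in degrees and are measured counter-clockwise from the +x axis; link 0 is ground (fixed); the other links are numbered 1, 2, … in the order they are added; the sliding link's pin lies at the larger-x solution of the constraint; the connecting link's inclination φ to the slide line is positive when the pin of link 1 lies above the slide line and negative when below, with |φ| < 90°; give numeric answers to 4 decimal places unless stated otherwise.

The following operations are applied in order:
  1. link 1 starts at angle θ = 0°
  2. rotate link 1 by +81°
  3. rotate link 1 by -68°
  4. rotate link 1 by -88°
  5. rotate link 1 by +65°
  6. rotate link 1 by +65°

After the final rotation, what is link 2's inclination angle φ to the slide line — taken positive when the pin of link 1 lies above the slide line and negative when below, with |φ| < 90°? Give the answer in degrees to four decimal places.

geometry: r = 20 mm, L = 242 mm, e = 20 mm; θ starts at 0°
rotate link 1 by +81°: θ ← 0° +81° = 81°
rotate link 1 by -68°: θ ← 81° -68° = 13°
rotate link 1 by -88°: θ ← 13° -88° = -75°
rotate link 1 by +65°: θ ← -75° +65° = -10°
rotate link 1 by +65°: θ ← -10° +65° = 55°
h = r sin θ − e = 16.383041 − 20 = -3.616959
sin φ = h / L = -3.616959 / 242 = -0.01494611
φ = arcsin(-0.01494611) = -0.856381°

-0.8564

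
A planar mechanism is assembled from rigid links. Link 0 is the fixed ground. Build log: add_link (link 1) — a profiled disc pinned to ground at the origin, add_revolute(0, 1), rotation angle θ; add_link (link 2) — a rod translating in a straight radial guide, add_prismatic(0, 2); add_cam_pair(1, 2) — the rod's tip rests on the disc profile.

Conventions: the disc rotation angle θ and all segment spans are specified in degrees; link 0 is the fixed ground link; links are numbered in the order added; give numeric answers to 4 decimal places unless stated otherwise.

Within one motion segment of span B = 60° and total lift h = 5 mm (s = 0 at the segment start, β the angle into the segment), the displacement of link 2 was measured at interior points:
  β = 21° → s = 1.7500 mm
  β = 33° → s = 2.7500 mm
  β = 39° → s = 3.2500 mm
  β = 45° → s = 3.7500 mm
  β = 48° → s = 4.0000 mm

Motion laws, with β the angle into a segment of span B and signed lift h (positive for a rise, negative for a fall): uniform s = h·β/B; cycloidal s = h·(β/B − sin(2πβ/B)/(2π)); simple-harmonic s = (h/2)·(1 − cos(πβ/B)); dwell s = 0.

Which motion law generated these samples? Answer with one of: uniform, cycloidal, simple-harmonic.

candidates at β/B = r: uniform s = h·r (linear in β); cycloidal s = h·(r − sin(2πr)/(2π)); simple-harmonic s = (h/2)(1 − cos(πr))
β=21°: printed 1.7500 | uniform 1.7500, cycloidal 1.1062, simple-harmonic 1.3650
β=33°: printed 2.7500 | uniform 2.7500, cycloidal 2.9959, simple-harmonic 2.8911
β=39°: printed 3.2500 | uniform 3.2500, cycloidal 3.8938, simple-harmonic 3.6350
β=45°: printed 3.7500 | uniform 3.7500, cycloidal 4.5458, simple-harmonic 4.2678
β=48°: printed 4.0000 | uniform 4.0000, cycloidal 4.7568, simple-harmonic 4.5225
only one law matches every sample → uniform

uniform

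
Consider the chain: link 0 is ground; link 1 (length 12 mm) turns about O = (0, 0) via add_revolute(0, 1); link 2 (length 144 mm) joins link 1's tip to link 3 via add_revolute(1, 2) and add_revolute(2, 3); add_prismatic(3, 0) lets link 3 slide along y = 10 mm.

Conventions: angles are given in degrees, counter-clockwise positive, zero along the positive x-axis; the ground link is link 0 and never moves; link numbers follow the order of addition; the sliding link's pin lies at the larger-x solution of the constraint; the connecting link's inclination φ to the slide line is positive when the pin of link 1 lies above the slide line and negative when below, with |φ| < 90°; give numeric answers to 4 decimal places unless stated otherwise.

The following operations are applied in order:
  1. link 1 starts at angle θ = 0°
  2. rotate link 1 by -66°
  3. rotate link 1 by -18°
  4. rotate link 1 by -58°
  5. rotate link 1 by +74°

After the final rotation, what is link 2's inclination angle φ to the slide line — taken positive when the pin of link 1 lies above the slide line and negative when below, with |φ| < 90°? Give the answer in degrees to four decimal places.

geometry: r = 12 mm, L = 144 mm, e = 10 mm; θ starts at 0°
rotate link 1 by -66°: θ ← 0° -66° = -66°
rotate link 1 by -18°: θ ← -66° -18° = -84°
rotate link 1 by -58°: θ ← -84° -58° = -142°
rotate link 1 by +74°: θ ← -142° +74° = -68°
h = r sin θ − e = -11.126206 − 10 = -21.126206
sin φ = h / L = -21.126206 / 144 = -0.14670977
φ = arcsin(-0.14670977) = -8.436300°

-8.4363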